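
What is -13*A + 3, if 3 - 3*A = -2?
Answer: -56/3 ≈ -18.667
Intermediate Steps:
A = 5/3 (A = 1 - ⅓*(-2) = 1 + ⅔ = 5/3 ≈ 1.6667)
-13*A + 3 = -13*5/3 + 3 = -65/3 + 3 = -56/3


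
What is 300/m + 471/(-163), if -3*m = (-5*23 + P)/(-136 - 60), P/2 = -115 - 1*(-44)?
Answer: -28874247/41891 ≈ -689.27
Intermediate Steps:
P = -142 (P = 2*(-115 - 1*(-44)) = 2*(-115 + 44) = 2*(-71) = -142)
m = -257/588 (m = -(-5*23 - 142)/(3*(-136 - 60)) = -(-115 - 142)/(3*(-196)) = -(-257)*(-1)/(3*196) = -⅓*257/196 = -257/588 ≈ -0.43707)
300/m + 471/(-163) = 300/(-257/588) + 471/(-163) = 300*(-588/257) + 471*(-1/163) = -176400/257 - 471/163 = -28874247/41891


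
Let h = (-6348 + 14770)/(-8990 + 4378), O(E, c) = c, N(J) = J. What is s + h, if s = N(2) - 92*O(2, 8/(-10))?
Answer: 850613/11530 ≈ 73.774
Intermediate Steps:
s = 378/5 (s = 2 - 736/(-10) = 2 - 736*(-1)/10 = 2 - 92*(-4/5) = 2 + 368/5 = 378/5 ≈ 75.600)
h = -4211/2306 (h = 8422/(-4612) = 8422*(-1/4612) = -4211/2306 ≈ -1.8261)
s + h = 378/5 - 4211/2306 = 850613/11530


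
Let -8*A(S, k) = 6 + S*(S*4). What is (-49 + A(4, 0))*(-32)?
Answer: 1848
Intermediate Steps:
A(S, k) = -¾ - S²/2 (A(S, k) = -(6 + S*(S*4))/8 = -(6 + S*(4*S))/8 = -(6 + 4*S²)/8 = -¾ - S²/2)
(-49 + A(4, 0))*(-32) = (-49 + (-¾ - ½*4²))*(-32) = (-49 + (-¾ - ½*16))*(-32) = (-49 + (-¾ - 8))*(-32) = (-49 - 35/4)*(-32) = -231/4*(-32) = 1848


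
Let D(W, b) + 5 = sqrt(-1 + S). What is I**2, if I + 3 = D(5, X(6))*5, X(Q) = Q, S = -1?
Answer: 734 - 280*I*sqrt(2) ≈ 734.0 - 395.98*I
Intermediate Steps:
D(W, b) = -5 + I*sqrt(2) (D(W, b) = -5 + sqrt(-1 - 1) = -5 + sqrt(-2) = -5 + I*sqrt(2))
I = -28 + 5*I*sqrt(2) (I = -3 + (-5 + I*sqrt(2))*5 = -3 + (-25 + 5*I*sqrt(2)) = -28 + 5*I*sqrt(2) ≈ -28.0 + 7.0711*I)
I**2 = (-28 + 5*I*sqrt(2))**2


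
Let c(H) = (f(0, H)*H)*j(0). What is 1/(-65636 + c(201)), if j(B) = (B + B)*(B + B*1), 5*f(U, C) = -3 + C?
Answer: -1/65636 ≈ -1.5236e-5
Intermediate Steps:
f(U, C) = -3/5 + C/5 (f(U, C) = (-3 + C)/5 = -3/5 + C/5)
j(B) = 4*B**2 (j(B) = (2*B)*(B + B) = (2*B)*(2*B) = 4*B**2)
c(H) = 0 (c(H) = ((-3/5 + H/5)*H)*(4*0**2) = (H*(-3/5 + H/5))*(4*0) = (H*(-3/5 + H/5))*0 = 0)
1/(-65636 + c(201)) = 1/(-65636 + 0) = 1/(-65636) = -1/65636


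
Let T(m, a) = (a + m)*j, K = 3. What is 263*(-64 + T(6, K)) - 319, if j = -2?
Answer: -21885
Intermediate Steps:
T(m, a) = -2*a - 2*m (T(m, a) = (a + m)*(-2) = -2*a - 2*m)
263*(-64 + T(6, K)) - 319 = 263*(-64 + (-2*3 - 2*6)) - 319 = 263*(-64 + (-6 - 12)) - 319 = 263*(-64 - 18) - 319 = 263*(-82) - 319 = -21566 - 319 = -21885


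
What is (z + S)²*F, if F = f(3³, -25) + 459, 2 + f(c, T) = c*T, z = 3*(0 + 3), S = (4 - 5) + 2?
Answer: -21800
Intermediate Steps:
S = 1 (S = -1 + 2 = 1)
z = 9 (z = 3*3 = 9)
f(c, T) = -2 + T*c (f(c, T) = -2 + c*T = -2 + T*c)
F = -218 (F = (-2 - 25*3³) + 459 = (-2 - 25*27) + 459 = (-2 - 675) + 459 = -677 + 459 = -218)
(z + S)²*F = (9 + 1)²*(-218) = 10²*(-218) = 100*(-218) = -21800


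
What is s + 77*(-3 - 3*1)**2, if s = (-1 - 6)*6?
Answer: 2730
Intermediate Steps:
s = -42 (s = -7*6 = -42)
s + 77*(-3 - 3*1)**2 = -42 + 77*(-3 - 3*1)**2 = -42 + 77*(-3 - 3)**2 = -42 + 77*(-6)**2 = -42 + 77*36 = -42 + 2772 = 2730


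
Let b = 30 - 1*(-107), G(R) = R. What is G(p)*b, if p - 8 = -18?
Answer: -1370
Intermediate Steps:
p = -10 (p = 8 - 18 = -10)
b = 137 (b = 30 + 107 = 137)
G(p)*b = -10*137 = -1370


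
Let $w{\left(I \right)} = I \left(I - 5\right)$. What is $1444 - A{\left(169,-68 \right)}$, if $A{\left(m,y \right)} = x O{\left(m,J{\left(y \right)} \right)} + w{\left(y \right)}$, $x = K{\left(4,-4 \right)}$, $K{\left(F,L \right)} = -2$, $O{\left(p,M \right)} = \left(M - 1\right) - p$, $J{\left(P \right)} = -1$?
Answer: $-3862$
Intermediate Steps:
$O{\left(p,M \right)} = -1 + M - p$ ($O{\left(p,M \right)} = \left(-1 + M\right) - p = -1 + M - p$)
$w{\left(I \right)} = I \left(-5 + I\right)$
$x = -2$
$A{\left(m,y \right)} = 4 + 2 m + y \left(-5 + y\right)$ ($A{\left(m,y \right)} = - 2 \left(-1 - 1 - m\right) + y \left(-5 + y\right) = - 2 \left(-2 - m\right) + y \left(-5 + y\right) = \left(4 + 2 m\right) + y \left(-5 + y\right) = 4 + 2 m + y \left(-5 + y\right)$)
$1444 - A{\left(169,-68 \right)} = 1444 - \left(4 + 2 \cdot 169 - 68 \left(-5 - 68\right)\right) = 1444 - \left(4 + 338 - -4964\right) = 1444 - \left(4 + 338 + 4964\right) = 1444 - 5306 = -3862$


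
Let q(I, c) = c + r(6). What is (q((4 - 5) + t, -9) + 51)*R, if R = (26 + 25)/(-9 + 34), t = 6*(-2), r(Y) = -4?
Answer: 1938/25 ≈ 77.520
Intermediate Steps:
t = -12
R = 51/25 ≈ 2.0400
q(I, c) = -4 + c (q(I, c) = c - 4 = -4 + c)
(q((4 - 5) + t, -9) + 51)*R = ((-4 - 9) + 51)*(51/25) = (-13 + 51)*(51/25) = 38*(51/25) = 1938/25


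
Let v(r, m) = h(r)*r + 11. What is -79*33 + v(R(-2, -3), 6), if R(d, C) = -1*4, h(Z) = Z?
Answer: -2580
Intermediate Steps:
R(d, C) = -4
v(r, m) = 11 + r² (v(r, m) = r*r + 11 = r² + 11 = 11 + r²)
-79*33 + v(R(-2, -3), 6) = -79*33 + (11 + (-4)²) = -2607 + (11 + 16) = -2607 + 27 = -2580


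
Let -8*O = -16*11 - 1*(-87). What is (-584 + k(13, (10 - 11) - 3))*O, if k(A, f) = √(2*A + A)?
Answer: -6497 + 89*√39/8 ≈ -6427.5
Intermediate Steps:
k(A, f) = √3*√A (k(A, f) = √(3*A) = √3*√A)
O = 89/8 (O = -(-16*11 - 1*(-87))/8 = -(-176 + 87)/8 = -⅛*(-89) = 89/8 ≈ 11.125)
(-584 + k(13, (10 - 11) - 3))*O = (-584 + √3*√13)*(89/8) = (-584 + √39)*(89/8) = -6497 + 89*√39/8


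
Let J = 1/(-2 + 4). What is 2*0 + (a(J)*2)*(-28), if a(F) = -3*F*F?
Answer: 42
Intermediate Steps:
J = ½ (J = 1/2 = ½ ≈ 0.50000)
a(F) = -3*F²
2*0 + (a(J)*2)*(-28) = 2*0 + (-3*(½)²*2)*(-28) = 0 + (-3*¼*2)*(-28) = 0 - ¾*2*(-28) = 0 - 3/2*(-28) = 0 + 42 = 42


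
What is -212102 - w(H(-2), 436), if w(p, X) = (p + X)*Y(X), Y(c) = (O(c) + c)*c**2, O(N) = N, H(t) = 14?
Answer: -74593882502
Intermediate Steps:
Y(c) = 2*c**3 (Y(c) = (c + c)*c**2 = (2*c)*c**2 = 2*c**3)
w(p, X) = 2*X**3*(X + p) (w(p, X) = (p + X)*(2*X**3) = (X + p)*(2*X**3) = 2*X**3*(X + p))
-212102 - w(H(-2), 436) = -212102 - 2*436**3*(436 + 14) = -212102 - 2*82881856*450 = -212102 - 1*74593670400 = -212102 - 74593670400 = -74593882502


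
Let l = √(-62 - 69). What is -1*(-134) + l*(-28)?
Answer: 134 - 28*I*√131 ≈ 134.0 - 320.47*I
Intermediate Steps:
l = I*√131 (l = √(-131) = I*√131 ≈ 11.446*I)
-1*(-134) + l*(-28) = -1*(-134) + (I*√131)*(-28) = 134 - 28*I*√131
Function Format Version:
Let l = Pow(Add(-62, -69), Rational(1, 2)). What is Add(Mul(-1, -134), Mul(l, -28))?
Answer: Add(134, Mul(-28, I, Pow(131, Rational(1, 2)))) ≈ Add(134.00, Mul(-320.47, I))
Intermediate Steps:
l = Mul(I, Pow(131, Rational(1, 2))) (l = Pow(-131, Rational(1, 2)) = Mul(I, Pow(131, Rational(1, 2))) ≈ Mul(11.446, I))
Add(Mul(-1, -134), Mul(l, -28)) = Add(Mul(-1, -134), Mul(Mul(I, Pow(131, Rational(1, 2))), -28)) = Add(134, Mul(-28, I, Pow(131, Rational(1, 2))))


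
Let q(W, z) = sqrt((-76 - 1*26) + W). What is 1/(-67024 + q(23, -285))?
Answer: -67024/4492216655 - I*sqrt(79)/4492216655 ≈ -1.492e-5 - 1.9786e-9*I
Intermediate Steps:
q(W, z) = sqrt(-102 + W) (q(W, z) = sqrt((-76 - 26) + W) = sqrt(-102 + W))
1/(-67024 + q(23, -285)) = 1/(-67024 + sqrt(-102 + 23)) = 1/(-67024 + sqrt(-79)) = 1/(-67024 + I*sqrt(79))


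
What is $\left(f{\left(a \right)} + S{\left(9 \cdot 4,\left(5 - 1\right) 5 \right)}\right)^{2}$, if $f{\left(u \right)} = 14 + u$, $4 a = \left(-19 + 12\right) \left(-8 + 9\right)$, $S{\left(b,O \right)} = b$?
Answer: $\frac{37249}{16} \approx 2328.1$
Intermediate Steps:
$a = - \frac{7}{4}$ ($a = \frac{\left(-19 + 12\right) \left(-8 + 9\right)}{4} = \frac{\left(-7\right) 1}{4} = \frac{1}{4} \left(-7\right) = - \frac{7}{4} \approx -1.75$)
$\left(f{\left(a \right)} + S{\left(9 \cdot 4,\left(5 - 1\right) 5 \right)}\right)^{2} = \left(\left(14 - \frac{7}{4}\right) + 9 \cdot 4\right)^{2} = \left(\frac{49}{4} + 36\right)^{2} = \left(\frac{193}{4}\right)^{2} = \frac{37249}{16}$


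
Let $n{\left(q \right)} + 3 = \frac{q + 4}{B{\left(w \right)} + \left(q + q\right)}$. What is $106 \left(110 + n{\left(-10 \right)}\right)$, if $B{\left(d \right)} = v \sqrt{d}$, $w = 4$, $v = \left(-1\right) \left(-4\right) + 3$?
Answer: $11448$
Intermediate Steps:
$v = 7$ ($v = 4 + 3 = 7$)
$B{\left(d \right)} = 7 \sqrt{d}$
$n{\left(q \right)} = -3 + \frac{4 + q}{14 + 2 q}$ ($n{\left(q \right)} = -3 + \frac{q + 4}{7 \sqrt{4} + \left(q + q\right)} = -3 + \frac{4 + q}{7 \cdot 2 + 2 q} = -3 + \frac{4 + q}{14 + 2 q}$)
$106 \left(110 + n{\left(-10 \right)}\right) = 106 \left(110 + \frac{-38 - -50}{2 \left(7 - 10\right)}\right) = 106 \left(110 + \frac{-38 + 50}{2 \left(-3\right)}\right) = 106 \left(110 + \frac{1}{2} \left(- \frac{1}{3}\right) 12\right) = 106 \left(110 - 2\right) = 106 \cdot 108 = 11448$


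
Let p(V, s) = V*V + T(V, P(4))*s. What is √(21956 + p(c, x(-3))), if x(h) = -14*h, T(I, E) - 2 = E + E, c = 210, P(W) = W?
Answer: 2*√16619 ≈ 257.83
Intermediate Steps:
T(I, E) = 2 + 2*E (T(I, E) = 2 + (E + E) = 2 + 2*E)
p(V, s) = V² + 10*s (p(V, s) = V*V + (2 + 2*4)*s = V² + (2 + 8)*s = V² + 10*s)
√(21956 + p(c, x(-3))) = √(21956 + (210² + 10*(-14*(-3)))) = √(21956 + (44100 + 10*42)) = √(21956 + (44100 + 420)) = √(21956 + 44520) = √66476 = 2*√16619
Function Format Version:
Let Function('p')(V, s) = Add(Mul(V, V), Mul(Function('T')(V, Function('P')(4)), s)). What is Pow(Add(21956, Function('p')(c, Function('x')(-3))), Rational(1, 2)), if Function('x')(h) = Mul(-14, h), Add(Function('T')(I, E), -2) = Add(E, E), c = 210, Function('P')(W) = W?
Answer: Mul(2, Pow(16619, Rational(1, 2))) ≈ 257.83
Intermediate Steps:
Function('T')(I, E) = Add(2, Mul(2, E)) (Function('T')(I, E) = Add(2, Add(E, E)) = Add(2, Mul(2, E)))
Function('p')(V, s) = Add(Pow(V, 2), Mul(10, s)) (Function('p')(V, s) = Add(Mul(V, V), Mul(Add(2, Mul(2, 4)), s)) = Add(Pow(V, 2), Mul(Add(2, 8), s)) = Add(Pow(V, 2), Mul(10, s)))
Pow(Add(21956, Function('p')(c, Function('x')(-3))), Rational(1, 2)) = Pow(Add(21956, Add(Pow(210, 2), Mul(10, Mul(-14, -3)))), Rational(1, 2)) = Pow(Add(21956, Add(44100, Mul(10, 42))), Rational(1, 2)) = Pow(Add(21956, Add(44100, 420)), Rational(1, 2)) = Pow(Add(21956, 44520), Rational(1, 2)) = Pow(66476, Rational(1, 2)) = Mul(2, Pow(16619, Rational(1, 2)))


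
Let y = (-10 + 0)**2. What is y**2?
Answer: 10000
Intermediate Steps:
y = 100 (y = (-10)**2 = 100)
y**2 = 100**2 = 10000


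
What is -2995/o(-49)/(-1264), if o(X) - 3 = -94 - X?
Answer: -2995/53088 ≈ -0.056416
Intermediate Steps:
o(X) = -91 - X (o(X) = 3 + (-94 - X) = -91 - X)
-2995/o(-49)/(-1264) = -2995/(-91 - 1*(-49))/(-1264) = -2995/(-91 + 49)*(-1/1264) = -2995/(-42)*(-1/1264) = -2995*(-1/42)*(-1/1264) = (2995/42)*(-1/1264) = -2995/53088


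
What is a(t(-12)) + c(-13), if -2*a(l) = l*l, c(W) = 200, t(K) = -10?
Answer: 150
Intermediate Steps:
a(l) = -l²/2 (a(l) = -l*l/2 = -l²/2)
a(t(-12)) + c(-13) = -½*(-10)² + 200 = -½*100 + 200 = -50 + 200 = 150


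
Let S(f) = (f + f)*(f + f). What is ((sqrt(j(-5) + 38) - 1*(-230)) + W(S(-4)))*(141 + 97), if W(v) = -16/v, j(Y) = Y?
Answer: 109361/2 + 238*sqrt(33) ≈ 56048.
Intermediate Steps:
S(f) = 4*f**2 (S(f) = (2*f)*(2*f) = 4*f**2)
((sqrt(j(-5) + 38) - 1*(-230)) + W(S(-4)))*(141 + 97) = ((sqrt(-5 + 38) - 1*(-230)) - 16/(4*(-4)**2))*(141 + 97) = ((sqrt(33) + 230) - 16/(4*16))*238 = ((230 + sqrt(33)) - 16/64)*238 = ((230 + sqrt(33)) - 16*1/64)*238 = ((230 + sqrt(33)) - 1/4)*238 = (919/4 + sqrt(33))*238 = 109361/2 + 238*sqrt(33)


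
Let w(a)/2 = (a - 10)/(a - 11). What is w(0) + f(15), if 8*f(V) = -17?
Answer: -27/88 ≈ -0.30682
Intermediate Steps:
f(V) = -17/8 (f(V) = (⅛)*(-17) = -17/8)
w(a) = 2*(-10 + a)/(-11 + a) (w(a) = 2*((a - 10)/(a - 11)) = 2*((-10 + a)/(-11 + a)) = 2*(-10 + a)/(-11 + a))
w(0) + f(15) = 2*(-10 + 0)/(-11 + 0) - 17/8 = 2*(-10)/(-11) - 17/8 = 2*(-1/11)*(-10) - 17/8 = 20/11 - 17/8 = -27/88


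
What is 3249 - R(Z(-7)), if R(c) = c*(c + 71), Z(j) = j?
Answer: 3697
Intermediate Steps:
R(c) = c*(71 + c)
3249 - R(Z(-7)) = 3249 - (-7)*(71 - 7) = 3249 - (-7)*64 = 3249 - 1*(-448) = 3249 + 448 = 3697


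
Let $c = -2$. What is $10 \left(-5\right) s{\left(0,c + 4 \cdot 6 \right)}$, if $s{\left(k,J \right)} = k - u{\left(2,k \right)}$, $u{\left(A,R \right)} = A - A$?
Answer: $0$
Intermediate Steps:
$u{\left(A,R \right)} = 0$
$s{\left(k,J \right)} = k$ ($s{\left(k,J \right)} = k - 0 = k + 0 = k$)
$10 \left(-5\right) s{\left(0,c + 4 \cdot 6 \right)} = 10 \left(-5\right) 0 = \left(-50\right) 0 = 0$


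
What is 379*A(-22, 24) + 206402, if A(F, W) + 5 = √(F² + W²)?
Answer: 204507 + 758*√265 ≈ 2.1685e+5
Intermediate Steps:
A(F, W) = -5 + √(F² + W²)
379*A(-22, 24) + 206402 = 379*(-5 + √((-22)² + 24²)) + 206402 = 379*(-5 + √(484 + 576)) + 206402 = 379*(-5 + √1060) + 206402 = 379*(-5 + 2*√265) + 206402 = (-1895 + 758*√265) + 206402 = 204507 + 758*√265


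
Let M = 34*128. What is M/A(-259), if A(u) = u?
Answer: -4352/259 ≈ -16.803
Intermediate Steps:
M = 4352
M/A(-259) = 4352/(-259) = 4352*(-1/259) = -4352/259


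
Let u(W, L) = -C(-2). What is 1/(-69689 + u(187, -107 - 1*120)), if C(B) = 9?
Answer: -1/69698 ≈ -1.4348e-5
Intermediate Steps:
u(W, L) = -9 (u(W, L) = -1*9 = -9)
1/(-69689 + u(187, -107 - 1*120)) = 1/(-69689 - 9) = 1/(-69698) = -1/69698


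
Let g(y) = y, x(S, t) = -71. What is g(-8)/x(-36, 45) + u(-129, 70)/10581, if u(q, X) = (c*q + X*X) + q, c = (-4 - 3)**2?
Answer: -25402/751251 ≈ -0.033813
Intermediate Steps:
c = 49 (c = (-7)**2 = 49)
u(q, X) = X**2 + 50*q (u(q, X) = (49*q + X*X) + q = (49*q + X**2) + q = (X**2 + 49*q) + q = X**2 + 50*q)
g(-8)/x(-36, 45) + u(-129, 70)/10581 = -8/(-71) + (70**2 + 50*(-129))/10581 = -8*(-1/71) + (4900 - 6450)*(1/10581) = 8/71 - 1550*1/10581 = 8/71 - 1550/10581 = -25402/751251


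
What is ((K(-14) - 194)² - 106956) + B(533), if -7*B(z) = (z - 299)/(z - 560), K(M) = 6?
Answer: -1503826/21 ≈ -71611.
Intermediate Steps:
B(z) = -(-299 + z)/(7*(-560 + z)) (B(z) = -(z - 299)/(7*(z - 560)) = -(-299 + z)/(7*(-560 + z)))
((K(-14) - 194)² - 106956) + B(533) = ((6 - 194)² - 106956) + (299 - 1*533)/(7*(-560 + 533)) = ((-188)² - 106956) + (⅐)*(299 - 533)/(-27) = (35344 - 106956) + (⅐)*(-1/27)*(-234) = -71612 + 26/21 = -1503826/21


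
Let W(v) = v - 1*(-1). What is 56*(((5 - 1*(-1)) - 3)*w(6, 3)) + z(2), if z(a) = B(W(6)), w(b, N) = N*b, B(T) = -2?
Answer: 3022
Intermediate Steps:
W(v) = 1 + v (W(v) = v + 1 = 1 + v)
z(a) = -2
56*(((5 - 1*(-1)) - 3)*w(6, 3)) + z(2) = 56*(((5 - 1*(-1)) - 3)*(3*6)) - 2 = 56*(((5 + 1) - 3)*18) - 2 = 56*((6 - 3)*18) - 2 = 56*(3*18) - 2 = 56*54 - 2 = 3024 - 2 = 3022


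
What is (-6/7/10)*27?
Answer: -81/35 ≈ -2.3143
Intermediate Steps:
(-6/7/10)*27 = (-6*⅐*(⅒))*27 = -6/7*⅒*27 = -3/35*27 = -81/35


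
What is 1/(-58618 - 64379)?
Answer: -1/122997 ≈ -8.1303e-6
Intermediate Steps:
1/(-58618 - 64379) = 1/(-122997) = -1/122997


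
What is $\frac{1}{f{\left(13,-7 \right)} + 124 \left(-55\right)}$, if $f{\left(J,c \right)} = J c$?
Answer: $- \frac{1}{6911} \approx -0.0001447$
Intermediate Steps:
$\frac{1}{f{\left(13,-7 \right)} + 124 \left(-55\right)} = \frac{1}{13 \left(-7\right) + 124 \left(-55\right)} = \frac{1}{-91 - 6820} = \frac{1}{-6911} = - \frac{1}{6911}$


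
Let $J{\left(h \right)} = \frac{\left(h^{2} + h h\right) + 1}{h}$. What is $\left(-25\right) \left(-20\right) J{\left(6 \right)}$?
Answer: $\frac{18250}{3} \approx 6083.3$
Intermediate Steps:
$J{\left(h \right)} = \frac{1 + 2 h^{2}}{h}$ ($J{\left(h \right)} = \frac{\left(h^{2} + h^{2}\right) + 1}{h} = \frac{2 h^{2} + 1}{h} = \frac{1 + 2 h^{2}}{h}$)
$\left(-25\right) \left(-20\right) J{\left(6 \right)} = \left(-25\right) \left(-20\right) \left(\frac{1}{6} + 2 \cdot 6\right) = 500 \left(\frac{1}{6} + 12\right) = 500 \cdot \frac{73}{6} = \frac{18250}{3}$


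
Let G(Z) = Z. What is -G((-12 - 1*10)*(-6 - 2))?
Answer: -176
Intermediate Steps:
-G((-12 - 1*10)*(-6 - 2)) = -(-12 - 1*10)*(-6 - 2) = -(-12 - 10)*(-8) = -(-22)*(-8) = -1*176 = -176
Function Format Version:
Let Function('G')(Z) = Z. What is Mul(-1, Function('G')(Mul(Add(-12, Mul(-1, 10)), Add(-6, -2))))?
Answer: -176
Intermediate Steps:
Mul(-1, Function('G')(Mul(Add(-12, Mul(-1, 10)), Add(-6, -2)))) = Mul(-1, Mul(Add(-12, Mul(-1, 10)), Add(-6, -2))) = Mul(-1, Mul(Add(-12, -10), -8)) = Mul(-1, Mul(-22, -8)) = Mul(-1, 176) = -176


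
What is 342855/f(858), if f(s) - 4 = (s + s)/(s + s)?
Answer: 68571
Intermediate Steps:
f(s) = 5 (f(s) = 4 + (s + s)/(s + s) = 4 + (2*s)/((2*s)) = 4 + (2*s)*(1/(2*s)) = 4 + 1 = 5)
342855/f(858) = 342855/5 = 342855*(⅕) = 68571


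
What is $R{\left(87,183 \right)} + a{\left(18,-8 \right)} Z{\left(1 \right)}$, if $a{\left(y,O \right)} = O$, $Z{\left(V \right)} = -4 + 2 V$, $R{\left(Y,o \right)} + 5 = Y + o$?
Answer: $281$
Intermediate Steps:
$R{\left(Y,o \right)} = -5 + Y + o$ ($R{\left(Y,o \right)} = -5 + \left(Y + o\right) = -5 + Y + o$)
$R{\left(87,183 \right)} + a{\left(18,-8 \right)} Z{\left(1 \right)} = \left(-5 + 87 + 183\right) - 8 \left(-4 + 2 \cdot 1\right) = 265 - 8 \left(-4 + 2\right) = 265 - -16 = 265 + 16 = 281$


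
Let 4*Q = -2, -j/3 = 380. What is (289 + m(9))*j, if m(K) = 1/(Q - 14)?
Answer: -9552060/29 ≈ -3.2938e+5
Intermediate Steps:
j = -1140 (j = -3*380 = -1140)
Q = -1/2 (Q = (1/4)*(-2) = -1/2 ≈ -0.50000)
m(K) = -2/29 (m(K) = 1/(-1/2 - 14) = 1/(-29/2) = -2/29)
(289 + m(9))*j = (289 - 2/29)*(-1140) = (8379/29)*(-1140) = -9552060/29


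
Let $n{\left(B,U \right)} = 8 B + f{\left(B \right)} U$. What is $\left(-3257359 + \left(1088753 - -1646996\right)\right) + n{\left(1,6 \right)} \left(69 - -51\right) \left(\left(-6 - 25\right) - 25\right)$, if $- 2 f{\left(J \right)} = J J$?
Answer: $-555210$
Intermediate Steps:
$f{\left(J \right)} = - \frac{J^{2}}{2}$ ($f{\left(J \right)} = - \frac{J J}{2} = - \frac{J^{2}}{2}$)
$n{\left(B,U \right)} = 8 B - \frac{U B^{2}}{2}$ ($n{\left(B,U \right)} = 8 B + - \frac{B^{2}}{2} U = 8 B - \frac{U B^{2}}{2}$)
$\left(-3257359 + \left(1088753 - -1646996\right)\right) + n{\left(1,6 \right)} \left(69 - -51\right) \left(\left(-6 - 25\right) - 25\right) = \left(-3257359 + \left(1088753 - -1646996\right)\right) + \frac{1}{2} \cdot 1 \left(16 - 1 \cdot 6\right) \left(69 - -51\right) \left(\left(-6 - 25\right) - 25\right) = \left(-3257359 + \left(1088753 + 1646996\right)\right) + \frac{1}{2} \cdot 1 \left(16 - 6\right) \left(69 + 51\right) \left(-31 - 25\right) = \left(-3257359 + 2735749\right) + \frac{1}{2} \cdot 1 \cdot 10 \cdot 120 \left(-56\right) = -521610 + 5 \cdot 120 \left(-56\right) = -521610 + 600 \left(-56\right) = -521610 - 33600 = -555210$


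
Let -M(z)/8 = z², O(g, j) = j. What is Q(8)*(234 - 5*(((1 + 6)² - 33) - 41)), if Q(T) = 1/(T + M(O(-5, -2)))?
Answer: -359/24 ≈ -14.958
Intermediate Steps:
M(z) = -8*z²
Q(T) = 1/(-32 + T) (Q(T) = 1/(T - 8*(-2)²) = 1/(T - 8*4) = 1/(T - 32) = 1/(-32 + T))
Q(8)*(234 - 5*(((1 + 6)² - 33) - 41)) = (234 - 5*(((1 + 6)² - 33) - 41))/(-32 + 8) = (234 - 5*((7² - 33) - 41))/(-24) = -(234 - 5*((49 - 33) - 41))/24 = -(234 - 5*(16 - 41))/24 = -(234 - 5*(-25))/24 = -(234 + 125)/24 = -1/24*359 = -359/24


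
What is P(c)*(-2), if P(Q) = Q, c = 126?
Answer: -252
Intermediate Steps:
P(c)*(-2) = 126*(-2) = -252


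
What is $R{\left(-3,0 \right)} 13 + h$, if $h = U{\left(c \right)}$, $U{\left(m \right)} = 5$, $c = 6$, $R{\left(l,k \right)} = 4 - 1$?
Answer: $44$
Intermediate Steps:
$R{\left(l,k \right)} = 3$
$h = 5$
$R{\left(-3,0 \right)} 13 + h = 3 \cdot 13 + 5 = 39 + 5 = 44$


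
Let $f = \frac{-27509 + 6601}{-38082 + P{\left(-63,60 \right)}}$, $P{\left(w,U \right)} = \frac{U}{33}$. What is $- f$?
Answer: $- \frac{114994}{209441} \approx -0.54905$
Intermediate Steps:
$P{\left(w,U \right)} = \frac{U}{33}$ ($P{\left(w,U \right)} = U \frac{1}{33} = \frac{U}{33}$)
$f = \frac{114994}{209441}$ ($f = \frac{-27509 + 6601}{-38082 + \frac{1}{33} \cdot 60} = - \frac{20908}{-38082 + \frac{20}{11}} = - \frac{20908}{- \frac{418882}{11}} = \left(-20908\right) \left(- \frac{11}{418882}\right) = \frac{114994}{209441} \approx 0.54905$)
$- f = \left(-1\right) \frac{114994}{209441} = - \frac{114994}{209441}$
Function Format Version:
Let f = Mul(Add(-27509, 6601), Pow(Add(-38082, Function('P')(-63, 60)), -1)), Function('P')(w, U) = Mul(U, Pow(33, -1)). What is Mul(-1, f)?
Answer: Rational(-114994, 209441) ≈ -0.54905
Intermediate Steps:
Function('P')(w, U) = Mul(Rational(1, 33), U) (Function('P')(w, U) = Mul(U, Rational(1, 33)) = Mul(Rational(1, 33), U))
f = Rational(114994, 209441) (f = Mul(Add(-27509, 6601), Pow(Add(-38082, Mul(Rational(1, 33), 60)), -1)) = Mul(-20908, Pow(Add(-38082, Rational(20, 11)), -1)) = Mul(-20908, Pow(Rational(-418882, 11), -1)) = Mul(-20908, Rational(-11, 418882)) = Rational(114994, 209441) ≈ 0.54905)
Mul(-1, f) = Mul(-1, Rational(114994, 209441)) = Rational(-114994, 209441)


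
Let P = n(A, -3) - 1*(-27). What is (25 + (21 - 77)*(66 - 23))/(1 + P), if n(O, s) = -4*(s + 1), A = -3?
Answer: -2383/36 ≈ -66.194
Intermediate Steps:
n(O, s) = -4 - 4*s (n(O, s) = -4*(1 + s) = -4 - 4*s)
P = 35 (P = (-4 - 4*(-3)) - 1*(-27) = (-4 + 12) + 27 = 8 + 27 = 35)
(25 + (21 - 77)*(66 - 23))/(1 + P) = (25 + (21 - 77)*(66 - 23))/(1 + 35) = (25 - 56*43)/36 = (25 - 2408)*(1/36) = -2383*1/36 = -2383/36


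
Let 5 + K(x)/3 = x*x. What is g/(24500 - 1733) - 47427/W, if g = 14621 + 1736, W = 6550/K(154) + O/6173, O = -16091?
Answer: 3619462749443342/191897647221 ≈ 18861.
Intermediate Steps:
K(x) = -15 + 3*x² (K(x) = -15 + 3*(x*x) = -15 + 3*x²)
W = -8428763/3351939 (W = 6550/(-15 + 3*154²) - 16091/6173 = 6550/(-15 + 3*23716) - 16091*1/6173 = 6550/(-15 + 71148) - 16091/6173 = 6550/71133 - 16091/6173 = 6550*(1/71133) - 16091/6173 = 50/543 - 16091/6173 = -8428763/3351939 ≈ -2.5146)
g = 16357
g/(24500 - 1733) - 47427/W = 16357/(24500 - 1733) - 47427/(-8428763/3351939) = 16357/22767 - 47427*(-3351939/8428763) = 16357*(1/22767) + 158972410953/8428763 = 16357/22767 + 158972410953/8428763 = 3619462749443342/191897647221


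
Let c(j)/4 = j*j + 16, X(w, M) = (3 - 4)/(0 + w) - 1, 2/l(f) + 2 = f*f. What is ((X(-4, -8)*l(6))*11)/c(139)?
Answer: -33/5259664 ≈ -6.2742e-6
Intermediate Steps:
l(f) = 2/(-2 + f²) (l(f) = 2/(-2 + f*f) = 2/(-2 + f²))
X(w, M) = -1 - 1/w (X(w, M) = -1/w - 1 = -1 - 1/w)
c(j) = 64 + 4*j² (c(j) = 4*(j*j + 16) = 4*(j² + 16) = 4*(16 + j²) = 64 + 4*j²)
((X(-4, -8)*l(6))*11)/c(139) = ((((-1 - 1*(-4))/(-4))*(2/(-2 + 6²)))*11)/(64 + 4*139²) = (((-(-1 + 4)/4)*(2/(-2 + 36)))*11)/(64 + 4*19321) = (((-¼*3)*(2/34))*11)/(64 + 77284) = (-3/(2*34)*11)/77348 = (-¾*1/17*11)*(1/77348) = -3/68*11*(1/77348) = -33/68*1/77348 = -33/5259664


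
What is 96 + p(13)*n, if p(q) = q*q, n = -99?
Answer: -16635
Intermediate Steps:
p(q) = q²
96 + p(13)*n = 96 + 13²*(-99) = 96 + 169*(-99) = 96 - 16731 = -16635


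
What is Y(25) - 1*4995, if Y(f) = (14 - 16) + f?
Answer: -4972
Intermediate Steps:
Y(f) = -2 + f
Y(25) - 1*4995 = (-2 + 25) - 1*4995 = 23 - 4995 = -4972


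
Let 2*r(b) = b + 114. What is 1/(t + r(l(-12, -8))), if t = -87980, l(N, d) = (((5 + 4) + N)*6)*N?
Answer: -1/87815 ≈ -1.1388e-5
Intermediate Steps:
l(N, d) = N*(54 + 6*N) (l(N, d) = ((9 + N)*6)*N = (54 + 6*N)*N = N*(54 + 6*N))
r(b) = 57 + b/2 (r(b) = (b + 114)/2 = (114 + b)/2 = 57 + b/2)
1/(t + r(l(-12, -8))) = 1/(-87980 + (57 + (6*(-12)*(9 - 12))/2)) = 1/(-87980 + (57 + (6*(-12)*(-3))/2)) = 1/(-87980 + (57 + (½)*216)) = 1/(-87980 + (57 + 108)) = 1/(-87980 + 165) = 1/(-87815) = -1/87815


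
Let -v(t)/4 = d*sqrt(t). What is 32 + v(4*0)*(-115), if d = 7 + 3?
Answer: 32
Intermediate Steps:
d = 10
v(t) = -40*sqrt(t)
32 + v(4*0)*(-115) = 32 - 40*sqrt(4*0)*(-115) = 32 - 40*sqrt(0)*(-115) = 32 - 40*0*(-115) = 32 + 0*(-115) = 32 + 0 = 32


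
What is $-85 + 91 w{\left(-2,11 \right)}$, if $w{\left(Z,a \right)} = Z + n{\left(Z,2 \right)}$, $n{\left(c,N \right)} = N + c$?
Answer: $-267$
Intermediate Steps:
$w{\left(Z,a \right)} = 2 + 2 Z$ ($w{\left(Z,a \right)} = Z + \left(2 + Z\right) = 2 + 2 Z$)
$-85 + 91 w{\left(-2,11 \right)} = -85 + 91 \left(2 + 2 \left(-2\right)\right) = -85 + 91 \left(2 - 4\right) = -85 + 91 \left(-2\right) = -85 - 182 = -267$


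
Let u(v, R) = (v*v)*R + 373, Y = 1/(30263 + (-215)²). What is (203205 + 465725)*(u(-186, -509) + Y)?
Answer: -450483049778915255/38244 ≈ -1.1779e+13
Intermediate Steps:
Y = 1/76488 (Y = 1/(30263 + 46225) = 1/76488 ≈ 1.3074e-5)
u(v, R) = 373 + R*v² (u(v, R) = v²*R + 373 = R*v² + 373 = 373 + R*v²)
(203205 + 465725)*(u(-186, -509) + Y) = (203205 + 465725)*((373 - 509*(-186)²) + 1/76488) = 668930*((373 - 509*34596) + 1/76488) = 668930*((373 - 17609364) + 1/76488) = 668930*(-17608991 + 1/76488) = 668930*(-1346876503607/76488) = -450483049778915255/38244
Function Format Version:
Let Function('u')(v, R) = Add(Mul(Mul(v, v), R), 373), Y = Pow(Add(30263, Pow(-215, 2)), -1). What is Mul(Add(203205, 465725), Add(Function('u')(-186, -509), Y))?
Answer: Rational(-450483049778915255, 38244) ≈ -1.1779e+13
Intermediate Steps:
Y = Rational(1, 76488) (Y = Pow(Add(30263, 46225), -1) = Pow(76488, -1) = Rational(1, 76488) ≈ 1.3074e-5)
Function('u')(v, R) = Add(373, Mul(R, Pow(v, 2))) (Function('u')(v, R) = Add(Mul(Pow(v, 2), R), 373) = Add(Mul(R, Pow(v, 2)), 373) = Add(373, Mul(R, Pow(v, 2))))
Mul(Add(203205, 465725), Add(Function('u')(-186, -509), Y)) = Mul(Add(203205, 465725), Add(Add(373, Mul(-509, Pow(-186, 2))), Rational(1, 76488))) = Mul(668930, Add(Add(373, Mul(-509, 34596)), Rational(1, 76488))) = Mul(668930, Add(Add(373, -17609364), Rational(1, 76488))) = Mul(668930, Add(-17608991, Rational(1, 76488))) = Mul(668930, Rational(-1346876503607, 76488)) = Rational(-450483049778915255, 38244)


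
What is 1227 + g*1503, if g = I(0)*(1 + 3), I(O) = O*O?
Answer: 1227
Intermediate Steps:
I(O) = O²
g = 0 (g = 0²*(1 + 3) = 0*4 = 0)
1227 + g*1503 = 1227 + 0*1503 = 1227 + 0 = 1227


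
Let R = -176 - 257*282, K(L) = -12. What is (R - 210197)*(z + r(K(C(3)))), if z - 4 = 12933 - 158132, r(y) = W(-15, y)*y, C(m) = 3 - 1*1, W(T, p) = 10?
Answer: 41101911805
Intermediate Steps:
C(m) = 2 (C(m) = 3 - 1 = 2)
R = -72650 (R = -176 - 72474 = -72650)
r(y) = 10*y
z = -145195 (z = 4 + (12933 - 158132) = 4 - 145199 = -145195)
(R - 210197)*(z + r(K(C(3)))) = (-72650 - 210197)*(-145195 + 10*(-12)) = -282847*(-145195 - 120) = -282847*(-145315) = 41101911805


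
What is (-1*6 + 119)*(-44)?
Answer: -4972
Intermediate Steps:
(-1*6 + 119)*(-44) = (-6 + 119)*(-44) = 113*(-44) = -4972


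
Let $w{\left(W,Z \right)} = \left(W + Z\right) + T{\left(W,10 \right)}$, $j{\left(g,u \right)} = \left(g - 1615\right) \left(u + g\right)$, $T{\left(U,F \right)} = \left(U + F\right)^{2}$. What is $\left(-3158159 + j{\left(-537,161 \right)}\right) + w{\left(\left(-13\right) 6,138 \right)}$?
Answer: $-2344323$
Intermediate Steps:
$T{\left(U,F \right)} = \left(F + U\right)^{2}$
$j{\left(g,u \right)} = \left(-1615 + g\right) \left(g + u\right)$
$w{\left(W,Z \right)} = W + Z + \left(10 + W\right)^{2}$ ($w{\left(W,Z \right)} = \left(W + Z\right) + \left(10 + W\right)^{2} = W + Z + \left(10 + W\right)^{2}$)
$\left(-3158159 + j{\left(-537,161 \right)}\right) + w{\left(\left(-13\right) 6,138 \right)} = \left(-3158159 - \left(-520783 - 288369\right)\right) + \left(\left(-13\right) 6 + 138 + \left(10 - 78\right)^{2}\right) = \left(-3158159 + \left(288369 + 867255 - 260015 - 86457\right)\right) + \left(-78 + 138 + \left(10 - 78\right)^{2}\right) = \left(-3158159 + 809152\right) + \left(-78 + 138 + \left(-68\right)^{2}\right) = -2349007 + \left(-78 + 138 + 4624\right) = -2349007 + 4684 = -2344323$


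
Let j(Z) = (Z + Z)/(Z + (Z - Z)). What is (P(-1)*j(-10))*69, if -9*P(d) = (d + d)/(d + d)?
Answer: -46/3 ≈ -15.333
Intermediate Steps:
j(Z) = 2 (j(Z) = (2*Z)/(Z + 0) = (2*Z)/Z = 2)
P(d) = -⅑ (P(d) = -(d + d)/(9*(d + d)) = -2*d/(9*(2*d)) = -2*d*1/(2*d)/9 = -⅑*1 = -⅑)
(P(-1)*j(-10))*69 = -⅑*2*69 = -2/9*69 = -46/3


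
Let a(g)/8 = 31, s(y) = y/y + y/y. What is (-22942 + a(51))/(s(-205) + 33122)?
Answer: -1621/2366 ≈ -0.68512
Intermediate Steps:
s(y) = 2 (s(y) = 1 + 1 = 2)
a(g) = 248 (a(g) = 8*31 = 248)
(-22942 + a(51))/(s(-205) + 33122) = (-22942 + 248)/(2 + 33122) = -22694/33124 = -22694*1/33124 = -1621/2366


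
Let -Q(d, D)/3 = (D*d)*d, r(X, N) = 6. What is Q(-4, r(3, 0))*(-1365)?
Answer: 393120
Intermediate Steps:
Q(d, D) = -3*D*d² (Q(d, D) = -3*D*d*d = -3*D*d²)
Q(-4, r(3, 0))*(-1365) = -3*6*(-4)²*(-1365) = -3*6*16*(-1365) = -288*(-1365) = 393120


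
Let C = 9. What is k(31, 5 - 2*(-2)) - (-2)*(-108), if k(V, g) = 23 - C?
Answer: -202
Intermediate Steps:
k(V, g) = 14 (k(V, g) = 23 - 1*9 = 23 - 9 = 14)
k(31, 5 - 2*(-2)) - (-2)*(-108) = 14 - (-2)*(-108) = 14 - 1*216 = 14 - 216 = -202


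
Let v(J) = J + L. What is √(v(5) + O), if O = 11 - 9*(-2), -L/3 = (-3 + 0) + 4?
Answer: √31 ≈ 5.5678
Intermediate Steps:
L = -3 (L = -3*((-3 + 0) + 4) = -3*(-3 + 4) = -3*1 = -3)
v(J) = -3 + J (v(J) = J - 3 = -3 + J)
O = 29 (O = 11 + 18 = 29)
√(v(5) + O) = √((-3 + 5) + 29) = √(2 + 29) = √31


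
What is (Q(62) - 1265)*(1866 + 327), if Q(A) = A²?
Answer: 5655747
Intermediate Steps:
(Q(62) - 1265)*(1866 + 327) = (62² - 1265)*(1866 + 327) = (3844 - 1265)*2193 = 2579*2193 = 5655747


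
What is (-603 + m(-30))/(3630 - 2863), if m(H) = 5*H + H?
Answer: -783/767 ≈ -1.0209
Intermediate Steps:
m(H) = 6*H
(-603 + m(-30))/(3630 - 2863) = (-603 + 6*(-30))/(3630 - 2863) = (-603 - 180)/767 = -783*1/767 = -783/767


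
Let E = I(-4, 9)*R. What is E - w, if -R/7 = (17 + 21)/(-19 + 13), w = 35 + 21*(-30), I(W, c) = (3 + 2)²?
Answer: 5110/3 ≈ 1703.3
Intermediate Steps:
I(W, c) = 25 (I(W, c) = 5² = 25)
w = -595 (w = 35 - 630 = -595)
R = 133/3 (R = -7*(17 + 21)/(-19 + 13) = -266/(-6) = -266*(-1)/6 = -7*(-19/3) = 133/3 ≈ 44.333)
E = 3325/3 (E = 25*(133/3) = 3325/3 ≈ 1108.3)
E - w = 3325/3 - 1*(-595) = 3325/3 + 595 = 5110/3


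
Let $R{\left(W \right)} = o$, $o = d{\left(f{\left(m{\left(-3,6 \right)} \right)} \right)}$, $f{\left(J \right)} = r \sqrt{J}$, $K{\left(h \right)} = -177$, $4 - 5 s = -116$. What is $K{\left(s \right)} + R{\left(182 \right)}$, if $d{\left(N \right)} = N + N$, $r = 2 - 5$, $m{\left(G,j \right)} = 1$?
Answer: $-183$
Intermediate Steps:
$s = 24$ ($s = \frac{4}{5} - - \frac{116}{5} = \frac{4}{5} + \frac{116}{5} = 24$)
$r = -3$ ($r = 2 - 5 = -3$)
$f{\left(J \right)} = - 3 \sqrt{J}$
$d{\left(N \right)} = 2 N$
$o = -6$ ($o = 2 \left(- 3 \sqrt{1}\right) = 2 \left(\left(-3\right) 1\right) = 2 \left(-3\right) = -6$)
$R{\left(W \right)} = -6$
$K{\left(s \right)} + R{\left(182 \right)} = -177 - 6 = -183$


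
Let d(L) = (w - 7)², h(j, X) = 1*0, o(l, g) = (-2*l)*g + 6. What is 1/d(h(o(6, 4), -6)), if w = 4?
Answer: ⅑ ≈ 0.11111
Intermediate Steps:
o(l, g) = 6 - 2*g*l (o(l, g) = -2*g*l + 6 = 6 - 2*g*l)
h(j, X) = 0
d(L) = 9 (d(L) = (4 - 7)² = (-3)² = 9)
1/d(h(o(6, 4), -6)) = 1/9 = ⅑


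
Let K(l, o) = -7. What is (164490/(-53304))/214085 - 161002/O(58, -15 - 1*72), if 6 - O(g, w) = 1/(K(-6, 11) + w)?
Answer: -5756836690260759/214918218820 ≈ -26786.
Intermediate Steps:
O(g, w) = 6 - 1/(-7 + w)
(164490/(-53304))/214085 - 161002/O(58, -15 - 1*72) = (164490/(-53304))/214085 - 161002*(-7 + (-15 - 1*72))/(-43 + 6*(-15 - 1*72)) = (164490*(-1/53304))*(1/214085) - 161002*(-7 + (-15 - 72))/(-43 + 6*(-15 - 72)) = -27415/8884*1/214085 - 161002*(-7 - 87)/(-43 + 6*(-87)) = -5483/380386228 - 161002*(-94/(-43 - 522)) = -5483/380386228 - 161002/((-1/94*(-565))) = -5483/380386228 - 161002/565/94 = -5483/380386228 - 161002*94/565 = -5483/380386228 - 15134188/565 = -5756836690260759/214918218820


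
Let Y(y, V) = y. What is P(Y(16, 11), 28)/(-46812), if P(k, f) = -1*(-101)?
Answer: -101/46812 ≈ -0.0021576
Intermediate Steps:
P(k, f) = 101
P(Y(16, 11), 28)/(-46812) = 101/(-46812) = 101*(-1/46812) = -101/46812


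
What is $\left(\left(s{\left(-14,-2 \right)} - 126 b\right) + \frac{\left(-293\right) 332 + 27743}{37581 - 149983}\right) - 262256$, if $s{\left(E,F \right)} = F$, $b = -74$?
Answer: $- \frac{28430217935}{112402} \approx -2.5293 \cdot 10^{5}$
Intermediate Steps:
$\left(\left(s{\left(-14,-2 \right)} - 126 b\right) + \frac{\left(-293\right) 332 + 27743}{37581 - 149983}\right) - 262256 = \left(\left(-2 - -9324\right) + \frac{\left(-293\right) 332 + 27743}{37581 - 149983}\right) - 262256 = \left(\left(-2 + 9324\right) + \frac{-97276 + 27743}{-112402}\right) - 262256 = \left(9322 - - \frac{69533}{112402}\right) - 262256 = \left(9322 + \frac{69533}{112402}\right) - 262256 = \frac{1047880977}{112402} - 262256 = - \frac{28430217935}{112402}$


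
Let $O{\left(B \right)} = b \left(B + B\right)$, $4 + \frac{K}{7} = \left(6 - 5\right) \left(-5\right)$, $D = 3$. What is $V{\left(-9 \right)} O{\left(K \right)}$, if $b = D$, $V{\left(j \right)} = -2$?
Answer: $756$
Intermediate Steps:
$b = 3$
$K = -63$ ($K = -28 + 7 \left(6 - 5\right) \left(-5\right) = -28 + 7 \cdot 1 \left(-5\right) = -28 + 7 \left(-5\right) = -28 - 35 = -63$)
$O{\left(B \right)} = 6 B$ ($O{\left(B \right)} = 3 \left(B + B\right) = 3 \cdot 2 B = 6 B$)
$V{\left(-9 \right)} O{\left(K \right)} = - 2 \cdot 6 \left(-63\right) = \left(-2\right) \left(-378\right) = 756$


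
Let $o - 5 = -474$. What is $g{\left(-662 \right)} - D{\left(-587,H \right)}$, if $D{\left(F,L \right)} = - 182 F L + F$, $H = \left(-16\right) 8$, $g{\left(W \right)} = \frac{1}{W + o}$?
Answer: $\frac{15466808408}{1131} \approx 1.3675 \cdot 10^{7}$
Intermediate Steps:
$o = -469$ ($o = 5 - 474 = -469$)
$g{\left(W \right)} = \frac{1}{-469 + W}$ ($g{\left(W \right)} = \frac{1}{W - 469} = \frac{1}{-469 + W}$)
$H = -128$
$D{\left(F,L \right)} = F - 182 F L$ ($D{\left(F,L \right)} = - 182 F L + F = F - 182 F L$)
$g{\left(-662 \right)} - D{\left(-587,H \right)} = \frac{1}{-469 - 662} - - 587 \left(1 - -23296\right) = \frac{1}{-1131} - - 587 \left(1 + 23296\right) = - \frac{1}{1131} - \left(-587\right) 23297 = - \frac{1}{1131} - -13675339 = - \frac{1}{1131} + 13675339 = \frac{15466808408}{1131}$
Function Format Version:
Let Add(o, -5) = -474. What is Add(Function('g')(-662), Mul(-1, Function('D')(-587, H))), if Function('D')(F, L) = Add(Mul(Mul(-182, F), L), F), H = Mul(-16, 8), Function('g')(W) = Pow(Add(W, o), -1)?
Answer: Rational(15466808408, 1131) ≈ 1.3675e+7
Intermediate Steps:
o = -469 (o = Add(5, -474) = -469)
Function('g')(W) = Pow(Add(-469, W), -1) (Function('g')(W) = Pow(Add(W, -469), -1) = Pow(Add(-469, W), -1))
H = -128
Function('D')(F, L) = Add(F, Mul(-182, F, L)) (Function('D')(F, L) = Add(Mul(-182, F, L), F) = Add(F, Mul(-182, F, L)))
Add(Function('g')(-662), Mul(-1, Function('D')(-587, H))) = Add(Pow(Add(-469, -662), -1), Mul(-1, Mul(-587, Add(1, Mul(-182, -128))))) = Add(Pow(-1131, -1), Mul(-1, Mul(-587, Add(1, 23296)))) = Add(Rational(-1, 1131), Mul(-1, Mul(-587, 23297))) = Add(Rational(-1, 1131), Mul(-1, -13675339)) = Add(Rational(-1, 1131), 13675339) = Rational(15466808408, 1131)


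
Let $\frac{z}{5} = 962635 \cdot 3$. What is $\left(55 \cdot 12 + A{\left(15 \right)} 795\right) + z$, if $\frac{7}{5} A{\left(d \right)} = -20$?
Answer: $\frac{101001795}{7} \approx 1.4429 \cdot 10^{7}$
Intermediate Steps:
$A{\left(d \right)} = - \frac{100}{7}$ ($A{\left(d \right)} = \frac{5}{7} \left(-20\right) = - \frac{100}{7}$)
$z = 14439525$ ($z = 5 \cdot 962635 \cdot 3 = 5 \cdot 2887905 = 14439525$)
$\left(55 \cdot 12 + A{\left(15 \right)} 795\right) + z = \left(55 \cdot 12 - \frac{79500}{7}\right) + 14439525 = \left(660 - \frac{79500}{7}\right) + 14439525 = - \frac{74880}{7} + 14439525 = \frac{101001795}{7}$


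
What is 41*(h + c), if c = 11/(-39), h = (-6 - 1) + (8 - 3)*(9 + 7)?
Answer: 116276/39 ≈ 2981.4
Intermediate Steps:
h = 73 (h = -7 + 5*16 = -7 + 80 = 73)
c = -11/39 (c = 11*(-1/39) = -11/39 ≈ -0.28205)
41*(h + c) = 41*(73 - 11/39) = 41*(2836/39) = 116276/39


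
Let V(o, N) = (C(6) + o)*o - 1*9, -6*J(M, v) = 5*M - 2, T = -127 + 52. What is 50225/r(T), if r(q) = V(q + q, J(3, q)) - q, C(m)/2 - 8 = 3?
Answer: 50225/19266 ≈ 2.6069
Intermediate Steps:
C(m) = 22 (C(m) = 16 + 2*3 = 16 + 6 = 22)
T = -75
J(M, v) = ⅓ - 5*M/6 (J(M, v) = -(5*M - 2)/6 = -(-2 + 5*M)/6 = ⅓ - 5*M/6)
V(o, N) = -9 + o*(22 + o) (V(o, N) = (22 + o)*o - 1*9 = o*(22 + o) - 9 = -9 + o*(22 + o))
r(q) = -9 + 4*q² + 43*q (r(q) = (-9 + (q + q)² + 22*(q + q)) - q = (-9 + (2*q)² + 22*(2*q)) - q = (-9 + 4*q² + 44*q) - q = -9 + 4*q² + 43*q)
50225/r(T) = 50225/(-9 + 4*(-75)² + 43*(-75)) = 50225/(-9 + 4*5625 - 3225) = 50225/(-9 + 22500 - 3225) = 50225/19266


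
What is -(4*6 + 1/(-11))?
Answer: -263/11 ≈ -23.909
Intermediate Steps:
-(4*6 + 1/(-11)) = -(24 - 1/11) = -1*263/11 = -263/11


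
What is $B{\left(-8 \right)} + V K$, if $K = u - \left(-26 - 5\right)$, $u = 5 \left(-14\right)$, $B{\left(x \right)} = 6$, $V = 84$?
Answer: $-3270$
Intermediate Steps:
$u = -70$
$K = -39$ ($K = -70 - \left(-26 - 5\right) = -70 - -31 = -70 + 31 = -39$)
$B{\left(-8 \right)} + V K = 6 + 84 \left(-39\right) = 6 - 3276 = -3270$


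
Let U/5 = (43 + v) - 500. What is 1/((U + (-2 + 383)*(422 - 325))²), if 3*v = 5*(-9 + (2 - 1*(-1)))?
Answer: 1/1198682884 ≈ 8.3425e-10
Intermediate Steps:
v = -10 (v = (5*(-9 + (2 - 1*(-1))))/3 = (5*(-9 + (2 + 1)))/3 = (5*(-9 + 3))/3 = (5*(-6))/3 = (⅓)*(-30) = -10)
U = -2335 (U = 5*((43 - 10) - 500) = 5*(33 - 500) = 5*(-467) = -2335)
1/((U + (-2 + 383)*(422 - 325))²) = 1/((-2335 + (-2 + 383)*(422 - 325))²) = 1/((-2335 + 381*97)²) = 1/((-2335 + 36957)²) = 1/(34622²) = 1/1198682884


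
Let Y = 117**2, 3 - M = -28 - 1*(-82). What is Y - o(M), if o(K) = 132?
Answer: 13557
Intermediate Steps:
M = -51 (M = 3 - (-28 - 1*(-82)) = 3 - (-28 + 82) = 3 - 1*54 = 3 - 54 = -51)
Y = 13689
Y - o(M) = 13689 - 1*132 = 13689 - 132 = 13557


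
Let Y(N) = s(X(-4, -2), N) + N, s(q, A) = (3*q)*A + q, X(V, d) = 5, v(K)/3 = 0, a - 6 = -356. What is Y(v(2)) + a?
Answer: -345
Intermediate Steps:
a = -350 (a = 6 - 356 = -350)
v(K) = 0 (v(K) = 3*0 = 0)
s(q, A) = q + 3*A*q (s(q, A) = 3*A*q + q = q + 3*A*q)
Y(N) = 5 + 16*N (Y(N) = 5*(1 + 3*N) + N = (5 + 15*N) + N = 5 + 16*N)
Y(v(2)) + a = (5 + 16*0) - 350 = (5 + 0) - 350 = 5 - 350 = -345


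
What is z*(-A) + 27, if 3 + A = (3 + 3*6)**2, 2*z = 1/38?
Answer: 807/38 ≈ 21.237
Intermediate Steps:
z = 1/76 (z = (1/2)/38 = (1/2)*(1/38) = 1/76 ≈ 0.013158)
A = 438 (A = -3 + (3 + 3*6)**2 = -3 + (3 + 18)**2 = -3 + 21**2 = -3 + 441 = 438)
z*(-A) + 27 = (-1*438)/76 + 27 = (1/76)*(-438) + 27 = -219/38 + 27 = 807/38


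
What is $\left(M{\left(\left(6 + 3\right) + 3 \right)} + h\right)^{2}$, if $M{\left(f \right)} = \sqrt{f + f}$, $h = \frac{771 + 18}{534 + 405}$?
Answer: $\frac{2420425}{97969} + \frac{1052 \sqrt{6}}{313} \approx 32.939$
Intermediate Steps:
$h = \frac{263}{313}$ ($h = \frac{789}{939} = 789 \cdot \frac{1}{939} = \frac{263}{313} \approx 0.84026$)
$M{\left(f \right)} = \sqrt{2} \sqrt{f}$ ($M{\left(f \right)} = \sqrt{2 f} = \sqrt{2} \sqrt{f}$)
$\left(M{\left(\left(6 + 3\right) + 3 \right)} + h\right)^{2} = \left(\sqrt{2} \sqrt{\left(6 + 3\right) + 3} + \frac{263}{313}\right)^{2} = \left(\sqrt{2} \sqrt{9 + 3} + \frac{263}{313}\right)^{2} = \left(\sqrt{2} \sqrt{12} + \frac{263}{313}\right)^{2} = \left(\sqrt{2} \cdot 2 \sqrt{3} + \frac{263}{313}\right)^{2} = \left(2 \sqrt{6} + \frac{263}{313}\right)^{2} = \left(\frac{263}{313} + 2 \sqrt{6}\right)^{2}$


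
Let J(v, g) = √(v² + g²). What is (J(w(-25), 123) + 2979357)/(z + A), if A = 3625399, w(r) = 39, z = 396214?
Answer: 2979357/4021613 + 15*√74/4021613 ≈ 0.74087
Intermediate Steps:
J(v, g) = √(g² + v²)
(J(w(-25), 123) + 2979357)/(z + A) = (√(123² + 39²) + 2979357)/(396214 + 3625399) = (√(15129 + 1521) + 2979357)/4021613 = (√16650 + 2979357)*(1/4021613) = (15*√74 + 2979357)*(1/4021613) = (2979357 + 15*√74)*(1/4021613) = 2979357/4021613 + 15*√74/4021613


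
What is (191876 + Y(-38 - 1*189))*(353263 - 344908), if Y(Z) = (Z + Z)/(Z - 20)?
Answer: 395975416230/247 ≈ 1.6031e+9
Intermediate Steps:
Y(Z) = 2*Z/(-20 + Z) (Y(Z) = (2*Z)/(-20 + Z) = 2*Z/(-20 + Z))
(191876 + Y(-38 - 1*189))*(353263 - 344908) = (191876 + 2*(-38 - 1*189)/(-20 + (-38 - 1*189)))*(353263 - 344908) = (191876 + 2*(-38 - 189)/(-20 + (-38 - 189)))*8355 = (191876 + 2*(-227)/(-20 - 227))*8355 = (191876 + 2*(-227)/(-247))*8355 = (191876 + 2*(-227)*(-1/247))*8355 = (191876 + 454/247)*8355 = (47393826/247)*8355 = 395975416230/247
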